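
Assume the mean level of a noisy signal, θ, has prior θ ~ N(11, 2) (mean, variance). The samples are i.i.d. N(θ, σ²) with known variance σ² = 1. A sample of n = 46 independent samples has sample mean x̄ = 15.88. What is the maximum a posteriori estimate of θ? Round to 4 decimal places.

n = 46, x̄ = 15.88.
For a Normal prior and Normal likelihood with known variance, the posterior is Normal; its mode equals its mean, the precision-weighted average.
Prior precision 1/σ₀² = 1/2 = 0.5; data precision n/σ² = 46/1 = 46.
θ̂ = (0.5·11 + 46·15.88) / (0.5 + 46) = 735.98/46.5 = 36799/2325 ≈ 15.8275.

θ̂_MAP = 15.8275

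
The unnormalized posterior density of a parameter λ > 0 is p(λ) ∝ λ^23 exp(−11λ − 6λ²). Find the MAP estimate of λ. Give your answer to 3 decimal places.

λ̂_MAP = 1.000

ℓ'(λ) = 23/λ − 11 − 12λ. Setting this to zero and multiplying by λ: 12λ² + 11λ − 23 = 0.
λ = (−11 + √(11² + 4·12·23)) / (2·12) = (−11 + √1225) / 24 = (−11 + 35)/24 = 1.
ℓ''(λ) = −23/λ² − 12 < 0, confirming a maximum.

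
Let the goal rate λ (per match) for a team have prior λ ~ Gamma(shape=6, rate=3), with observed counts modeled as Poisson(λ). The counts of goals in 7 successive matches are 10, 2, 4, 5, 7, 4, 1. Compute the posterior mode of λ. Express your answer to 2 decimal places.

λ̂_MAP = 3.80

Σxᵢ = 10+2+4+5+7+4+1 = 33, with n = 7.
Posterior ∝ λ^5e^(−3λ) · λ^33e^(−7λ) = λ^38e^(−10λ), i.e. Gamma(shape=39, rate=10).
The mode of a Gamma(a, b) with a ≥ 1 (shape–rate) is (a−1)/b = 38/10 ≈ 3.80.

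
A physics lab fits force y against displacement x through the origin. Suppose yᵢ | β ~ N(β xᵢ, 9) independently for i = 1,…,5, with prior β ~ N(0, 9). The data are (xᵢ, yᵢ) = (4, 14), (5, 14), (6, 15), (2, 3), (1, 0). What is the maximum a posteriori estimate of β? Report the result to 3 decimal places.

β̂_MAP = 2.675

log p(β | y) = −Σ(yᵢ − βxᵢ)²/(2·9) − β²/(2·9) + const.
Setting the derivative to zero: Σxᵢ(yᵢ − βxᵢ)/9 − β/9 = 0, so β = Σxᵢyᵢ / (Σxᵢ² + σ²/τ²).
Σxᵢyᵢ = 4·14 + 5·14 + 6·15 + 2·3 + 1·0 = 222; Σxᵢ² = 82; σ²/τ² = 1.
β̂_MAP = 222 / (82 + 1) = 222/83 ≈ 2.675.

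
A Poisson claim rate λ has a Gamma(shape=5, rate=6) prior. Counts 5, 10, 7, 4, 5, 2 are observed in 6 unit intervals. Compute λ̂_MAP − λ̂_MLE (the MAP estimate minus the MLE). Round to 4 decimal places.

MAP − MLE = -2.4167

Σxᵢ = 33. Posterior is Gamma(38, 12); MAP = (38−1)/12 = 37/12 ≈ 3.08333.
MLE = x̄ = 33/6 ≈ 5.50000.
Difference = 37/12 − 33/6 = -29/12 ≈ -2.4167.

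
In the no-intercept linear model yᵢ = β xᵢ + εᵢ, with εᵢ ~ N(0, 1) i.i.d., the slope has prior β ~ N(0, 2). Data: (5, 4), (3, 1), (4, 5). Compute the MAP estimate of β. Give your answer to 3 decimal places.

β̂_MAP = 0.851

log p(β | y) = −Σ(yᵢ − βxᵢ)²/(2·1) − β²/(2·2) + const.
Setting the derivative to zero: Σxᵢ(yᵢ − βxᵢ)/1 − β/2 = 0, so β = Σxᵢyᵢ / (Σxᵢ² + σ²/τ²).
Σxᵢyᵢ = 5·4 + 3·1 + 4·5 = 43; Σxᵢ² = 50; σ²/τ² = 0.5.
β̂_MAP = 43 / (50 + 0.5) = 43/50.5 ≈ 0.851.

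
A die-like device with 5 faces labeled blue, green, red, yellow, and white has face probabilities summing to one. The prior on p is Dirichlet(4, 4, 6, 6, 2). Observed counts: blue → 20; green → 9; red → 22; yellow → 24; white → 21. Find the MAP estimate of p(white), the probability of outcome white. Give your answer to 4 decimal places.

The posterior is Dirichlet(αᵢ + nᵢ) = Dirichlet(24, 13, 28, 30, 23).
For a Dirichlet(a₁,…,a_K) with all aᵢ > 1, the mode has j-th component (aⱼ − 1)/(Σaᵢ − K).
Here Σaᵢ = 118 and K = 5, so p(white) = (23 − 1)/(118 − 5) = 22/113 ≈ 0.1947.

MAP estimate of p(white) = 0.1947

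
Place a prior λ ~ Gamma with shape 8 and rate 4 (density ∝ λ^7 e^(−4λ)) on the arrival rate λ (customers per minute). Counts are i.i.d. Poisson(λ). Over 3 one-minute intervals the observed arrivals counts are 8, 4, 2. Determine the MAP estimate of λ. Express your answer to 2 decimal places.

Σxᵢ = 8+4+2 = 14, with n = 3.
Posterior ∝ λ^7e^(−4λ) · λ^14e^(−3λ) = λ^21e^(−7λ), i.e. Gamma(shape=22, rate=7).
The mode of a Gamma(a, b) with a ≥ 1 (shape–rate) is (a−1)/b = 21/7 ≈ 3.00.

λ̂_MAP = 3.00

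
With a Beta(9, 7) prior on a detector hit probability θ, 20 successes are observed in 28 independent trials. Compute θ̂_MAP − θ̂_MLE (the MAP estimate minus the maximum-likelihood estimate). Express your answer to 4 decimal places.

Posterior is Beta(29, 15); MAP = (29−1)/(44−2) = 28/42 ≈ 0.66667.
MLE ignores the prior: θ̂_MLE = k/n = 20/28 ≈ 0.71429.
Difference = 28/42 − 20/28 = -1/21 ≈ -0.0476.

MAP − MLE = -0.0476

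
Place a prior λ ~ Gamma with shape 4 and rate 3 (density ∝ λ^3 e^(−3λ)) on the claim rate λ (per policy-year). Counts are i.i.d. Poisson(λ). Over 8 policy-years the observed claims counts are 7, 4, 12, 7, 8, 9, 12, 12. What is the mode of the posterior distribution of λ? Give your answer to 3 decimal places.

Σxᵢ = 7+4+12+7+8+9+12+12 = 71, with n = 8.
Posterior ∝ λ^3e^(−3λ) · λ^71e^(−8λ) = λ^74e^(−11λ), i.e. Gamma(shape=75, rate=11).
The mode of a Gamma(a, b) with a ≥ 1 (shape–rate) is (a−1)/b = 74/11 ≈ 6.727.

λ̂_MAP = 6.727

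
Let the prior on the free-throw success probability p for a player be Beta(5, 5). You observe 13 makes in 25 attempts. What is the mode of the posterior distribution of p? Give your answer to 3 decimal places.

p̂_MAP = 0.515

Prior: Beta(5, 5).
Data: 13 successes in 25 trials. The binomial likelihood contributes p^13(1−p)^12, so the posterior is Beta(5+13, 5+12) = Beta(18, 17).
For Beta(a, b) with a, b > 1 the mode is (a−1)/(a+b−2) = 17/33 ≈ 0.515.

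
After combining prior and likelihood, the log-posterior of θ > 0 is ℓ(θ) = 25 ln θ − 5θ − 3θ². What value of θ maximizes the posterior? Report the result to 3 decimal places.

ℓ'(θ) = 25/θ − 5 − 6θ. Setting this to zero and multiplying by θ: 6θ² + 5θ − 25 = 0.
θ = (−5 + √(5² + 4·6·25)) / (2·6) = (−5 + √625) / 12 = (−5 + 25)/12 = 5/3.
ℓ''(θ) = −25/θ² − 6 < 0, confirming a maximum.

θ̂_MAP = 1.667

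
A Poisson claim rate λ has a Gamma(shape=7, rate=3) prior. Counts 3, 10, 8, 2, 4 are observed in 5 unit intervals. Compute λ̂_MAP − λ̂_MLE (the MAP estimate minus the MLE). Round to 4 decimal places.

MAP − MLE = -1.2750

Σxᵢ = 27. Posterior is Gamma(34, 8); MAP = (34−1)/8 = 33/8 ≈ 4.12500.
MLE = x̄ = 27/5 ≈ 5.40000.
Difference = 33/8 − 27/5 = -51/40 ≈ -1.2750.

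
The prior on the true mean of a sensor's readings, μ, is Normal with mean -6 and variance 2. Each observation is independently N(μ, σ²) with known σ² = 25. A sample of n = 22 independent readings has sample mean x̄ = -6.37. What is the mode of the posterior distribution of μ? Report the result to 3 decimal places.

μ̂_MAP = -6.236

n = 22, x̄ = -6.37.
For a Normal prior and Normal likelihood with known variance, the posterior is Normal; its mode equals its mean, the precision-weighted average.
Prior precision 1/σ₀² = 1/2 = 0.5; data precision n/σ² = 22/25 = 0.88.
μ̂ = (0.5·(-6) + 0.88·(-6.37)) / (0.5 + 0.88) = (-8.6056)/1.38 = -10757/1725 ≈ -6.236.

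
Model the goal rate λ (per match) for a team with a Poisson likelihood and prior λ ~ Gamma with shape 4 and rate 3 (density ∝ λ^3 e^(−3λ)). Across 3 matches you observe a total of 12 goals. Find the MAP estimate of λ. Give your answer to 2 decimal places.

Σxᵢ = 12, n = 3.
Posterior ∝ λ^3e^(−3λ) · λ^12e^(−3λ) = λ^15e^(−6λ), i.e. Gamma(shape=16, rate=6).
The mode of a Gamma(a, b) with a ≥ 1 (shape–rate) is (a−1)/b = 15/6 ≈ 2.50.

λ̂_MAP = 2.50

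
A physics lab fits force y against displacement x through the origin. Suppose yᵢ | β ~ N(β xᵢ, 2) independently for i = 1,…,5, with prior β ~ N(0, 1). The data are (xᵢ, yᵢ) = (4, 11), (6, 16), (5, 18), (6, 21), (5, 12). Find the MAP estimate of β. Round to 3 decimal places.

log p(β | y) = −Σ(yᵢ − βxᵢ)²/(2·2) − β²/(2·1) + const.
Setting the derivative to zero: Σxᵢ(yᵢ − βxᵢ)/2 − β/1 = 0, so β = Σxᵢyᵢ / (Σxᵢ² + σ²/τ²).
Σxᵢyᵢ = 4·11 + 6·16 + 5·18 + 6·21 + 5·12 = 416; Σxᵢ² = 138; σ²/τ² = 2.
β̂_MAP = 416 / (138 + 2) = 416/140 ≈ 2.971.

β̂_MAP = 2.971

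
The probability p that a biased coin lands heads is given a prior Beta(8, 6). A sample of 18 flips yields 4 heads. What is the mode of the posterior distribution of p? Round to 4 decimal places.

p̂_MAP = 0.3667

Prior: Beta(8, 6).
Data: 4 successes in 18 trials. The binomial likelihood contributes p^4(1−p)^14, so the posterior is Beta(8+4, 6+14) = Beta(12, 20).
For Beta(a, b) with a, b > 1 the mode is (a−1)/(a+b−2) = 11/30 ≈ 0.3667.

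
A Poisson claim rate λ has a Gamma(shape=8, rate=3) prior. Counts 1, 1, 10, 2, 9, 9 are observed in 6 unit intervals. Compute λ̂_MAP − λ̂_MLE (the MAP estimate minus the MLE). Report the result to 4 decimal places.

Σxᵢ = 32. Posterior is Gamma(40, 9); MAP = (40−1)/9 = 39/9 ≈ 4.33333.
MLE = x̄ = 32/6 ≈ 5.33333.
Difference = 39/9 − 32/6 = -1 ≈ -1.0000.

MAP − MLE = -1.0000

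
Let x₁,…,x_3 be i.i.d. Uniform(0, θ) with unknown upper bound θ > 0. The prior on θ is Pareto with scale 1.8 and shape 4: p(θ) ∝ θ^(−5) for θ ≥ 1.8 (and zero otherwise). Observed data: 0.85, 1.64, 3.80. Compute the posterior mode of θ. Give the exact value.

θ̂_MAP = 3.80

The Uniform(0, θ) likelihood is θ^(−n) for θ ≥ max(xᵢ), zero otherwise. Here max(xᵢ) = 3.80.
Posterior ∝ θ^(−5) · θ^(−3) = θ^(−8) on θ ≥ max(1.8, 3.80) = 3.80.
This density is strictly decreasing in θ, so the posterior mode lies at the lower boundary of the support.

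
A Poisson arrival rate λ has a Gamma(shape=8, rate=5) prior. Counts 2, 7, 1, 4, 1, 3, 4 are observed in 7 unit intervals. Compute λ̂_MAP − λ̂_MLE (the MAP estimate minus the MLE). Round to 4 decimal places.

MAP − MLE = -0.7262

Σxᵢ = 22. Posterior is Gamma(30, 12); MAP = (30−1)/12 = 29/12 ≈ 2.41667.
MLE = x̄ = 22/7 ≈ 3.14286.
Difference = 29/12 − 22/7 = -61/84 ≈ -0.7262.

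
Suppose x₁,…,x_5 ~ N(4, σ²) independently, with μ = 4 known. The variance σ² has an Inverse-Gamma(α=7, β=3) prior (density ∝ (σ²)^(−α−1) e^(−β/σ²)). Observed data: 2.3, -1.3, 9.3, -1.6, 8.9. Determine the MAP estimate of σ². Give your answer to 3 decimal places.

Sum of squared deviations about the known mean: SS = (2.3−4)² + (-1.3−4)² + (9.3−4)² + (-1.6−4)² + (8.9−4)² = 114.44.
The Normal likelihood contributes (σ²)^(−n/2) exp(−SS/(2σ²)), so the posterior is Inverse-Gamma(α + n/2, β + SS/2) = Inverse-Gamma(9.5, 60.22).
The mode of Inverse-Gamma(a, b) is b/(a+1) = 60.22/10.5 ≈ 5.735.

σ̂²_MAP = 5.735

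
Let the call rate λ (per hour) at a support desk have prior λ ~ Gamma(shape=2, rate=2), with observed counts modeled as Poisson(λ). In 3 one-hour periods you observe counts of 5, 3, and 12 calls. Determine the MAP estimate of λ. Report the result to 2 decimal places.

Σxᵢ = 5+3+12 = 20, with n = 3.
Posterior ∝ λe^(−2λ) · λ^20e^(−3λ) = λ^21e^(−5λ), i.e. Gamma(shape=22, rate=5).
The mode of a Gamma(a, b) with a ≥ 1 (shape–rate) is (a−1)/b = 21/5 ≈ 4.20.

λ̂_MAP = 4.20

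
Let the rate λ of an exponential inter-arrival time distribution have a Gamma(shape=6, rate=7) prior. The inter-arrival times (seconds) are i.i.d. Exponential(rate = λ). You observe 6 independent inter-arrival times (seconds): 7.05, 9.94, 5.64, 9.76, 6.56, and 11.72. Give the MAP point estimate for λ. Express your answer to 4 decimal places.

λ̂_MAP = 0.1907

The Exponential(rate=λ) likelihood is ∝ λ^n e^(−λΣtᵢ). Here n = 6 and Σtᵢ = 7.05 + 9.94 + 5.64 + 9.76 + 6.56 + 11.72 = 50.67.
Posterior ∝ λ^5e^(−7λ) · λ^6e^(−50.67λ) = λ^11e^(−57.67λ), i.e. Gamma(12, 57.67).
Mode = (a−1)/b = 11/57.67 ≈ 0.1907.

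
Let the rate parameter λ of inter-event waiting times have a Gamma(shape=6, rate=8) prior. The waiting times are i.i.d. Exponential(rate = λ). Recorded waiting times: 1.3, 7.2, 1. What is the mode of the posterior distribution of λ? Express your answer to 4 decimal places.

λ̂_MAP = 0.4571

The Exponential(rate=λ) likelihood is ∝ λ^n e^(−λΣtᵢ). Here n = 3 and Σtᵢ = 1.3 + 7.2 + 1 = 9.5.
Posterior ∝ λ^5e^(−8λ) · λ^3e^(−9.5λ) = λ^8e^(−17.5λ), i.e. Gamma(9, 17.5).
Mode = (a−1)/b = 8/17.5 ≈ 0.4571.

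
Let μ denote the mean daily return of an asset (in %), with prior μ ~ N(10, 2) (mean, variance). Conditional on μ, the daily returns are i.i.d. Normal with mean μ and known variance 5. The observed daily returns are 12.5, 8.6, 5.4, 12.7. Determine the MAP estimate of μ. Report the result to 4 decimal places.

n = 4; x̄ = (12.5 + 8.6 + 5.4 + 12.7)/4 = 39.2/4 = 9.8.
For a Normal prior and Normal likelihood with known variance, the posterior is Normal; its mode equals its mean, the precision-weighted average.
Prior precision 1/σ₀² = 1/2 = 0.5; data precision n/σ² = 4/5 = 0.8.
μ̂ = (0.5·10 + 0.8·9.8) / (0.5 + 0.8) = 12.84/1.3 = 642/65 ≈ 9.8769.

μ̂_MAP = 9.8769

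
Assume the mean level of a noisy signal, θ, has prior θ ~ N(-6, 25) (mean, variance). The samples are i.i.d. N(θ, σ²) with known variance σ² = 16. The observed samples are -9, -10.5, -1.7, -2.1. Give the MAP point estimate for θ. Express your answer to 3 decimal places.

n = 4; x̄ = ((-9) + (-10.5) + (-1.7) + (-2.1))/4 = -23.3/4 = -5.825.
For a Normal prior and Normal likelihood with known variance, the posterior is Normal; its mode equals its mean, the precision-weighted average.
Prior precision 1/σ₀² = 1/25 = 0.04; data precision n/σ² = 4/16 = 0.25.
θ̂ = (0.04·(-6) + 0.25·(-5.825)) / (0.04 + 0.25) = (-1.69625)/0.29 = -1357/232 ≈ -5.849.

θ̂_MAP = -5.849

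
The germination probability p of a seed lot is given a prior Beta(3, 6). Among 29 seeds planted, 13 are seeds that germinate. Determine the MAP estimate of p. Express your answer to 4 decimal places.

Prior: Beta(3, 6).
Data: 13 successes in 29 trials. The binomial likelihood contributes p^13(1−p)^16, so the posterior is Beta(3+13, 6+16) = Beta(16, 22).
For Beta(a, b) with a, b > 1 the mode is (a−1)/(a+b−2) = 15/36 ≈ 0.4167.

p̂_MAP = 0.4167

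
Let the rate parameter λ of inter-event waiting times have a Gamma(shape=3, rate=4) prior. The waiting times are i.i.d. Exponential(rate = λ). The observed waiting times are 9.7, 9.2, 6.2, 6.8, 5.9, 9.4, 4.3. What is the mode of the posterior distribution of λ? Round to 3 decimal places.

The Exponential(rate=λ) likelihood is ∝ λ^n e^(−λΣtᵢ). Here n = 7 and Σtᵢ = 9.7 + 9.2 + 6.2 + 6.8 + 5.9 + 9.4 + 4.3 = 51.5.
Posterior ∝ λ^2e^(−4λ) · λ^7e^(−51.5λ) = λ^9e^(−55.5λ), i.e. Gamma(10, 55.5).
Mode = (a−1)/b = 9/55.5 ≈ 0.162.

λ̂_MAP = 0.162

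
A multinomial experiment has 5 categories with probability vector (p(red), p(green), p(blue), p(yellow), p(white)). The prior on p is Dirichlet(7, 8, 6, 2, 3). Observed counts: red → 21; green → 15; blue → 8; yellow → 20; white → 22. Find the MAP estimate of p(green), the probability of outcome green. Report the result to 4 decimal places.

The posterior is Dirichlet(αᵢ + nᵢ) = Dirichlet(28, 23, 14, 22, 25).
For a Dirichlet(a₁,…,a_K) with all aᵢ > 1, the mode has j-th component (aⱼ − 1)/(Σaᵢ − K).
Here Σaᵢ = 112 and K = 5, so p(green) = (23 − 1)/(112 − 5) = 22/107 ≈ 0.2056.

MAP estimate of p(green) = 0.2056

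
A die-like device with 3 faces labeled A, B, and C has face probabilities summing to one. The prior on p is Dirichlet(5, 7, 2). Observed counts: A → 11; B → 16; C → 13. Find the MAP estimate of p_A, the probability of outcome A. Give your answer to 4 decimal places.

MAP estimate of p_A = 0.2941

The posterior is Dirichlet(αᵢ + nᵢ) = Dirichlet(16, 23, 15).
For a Dirichlet(a₁,…,a_K) with all aᵢ > 1, the mode has j-th component (aⱼ − 1)/(Σaᵢ − K).
Here Σaᵢ = 54 and K = 3, so p_A = (16 − 1)/(54 − 3) = 15/51 ≈ 0.2941.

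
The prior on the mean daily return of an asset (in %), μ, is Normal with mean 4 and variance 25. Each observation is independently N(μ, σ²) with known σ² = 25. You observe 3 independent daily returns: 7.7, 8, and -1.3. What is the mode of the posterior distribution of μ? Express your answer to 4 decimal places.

μ̂_MAP = 4.6000

n = 3; x̄ = (7.7 + 8 + (-1.3))/3 = 14.4/3 = 4.8.
For a Normal prior and Normal likelihood with known variance, the posterior is Normal; its mode equals its mean, the precision-weighted average.
Prior precision 1/σ₀² = 1/25 = 0.04; data precision n/σ² = 3/25 = 0.12.
μ̂ = (0.04·4 + 0.12·4.8) / (0.04 + 0.12) = 0.736/0.16 = 4.6000.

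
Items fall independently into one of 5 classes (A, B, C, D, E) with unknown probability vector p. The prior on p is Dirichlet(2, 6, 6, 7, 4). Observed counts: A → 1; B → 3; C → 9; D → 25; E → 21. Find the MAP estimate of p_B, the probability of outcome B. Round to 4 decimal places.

MAP estimate of p_B = 0.1013

The posterior is Dirichlet(αᵢ + nᵢ) = Dirichlet(3, 9, 15, 32, 25).
For a Dirichlet(a₁,…,a_K) with all aᵢ > 1, the mode has j-th component (aⱼ − 1)/(Σaᵢ − K).
Here Σaᵢ = 84 and K = 5, so p_B = (9 − 1)/(84 − 5) = 8/79 ≈ 0.1013.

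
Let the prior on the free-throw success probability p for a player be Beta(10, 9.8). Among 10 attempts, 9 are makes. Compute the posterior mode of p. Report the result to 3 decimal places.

p̂_MAP = 0.647

Prior: Beta(10, 9.8).
Data: 9 successes in 10 trials. The binomial likelihood contributes p^9(1−p)^1, so the posterior is Beta(10+9, 9.8+1) = Beta(19, 10.8).
For Beta(a, b) with a, b > 1 the mode is (a−1)/(a+b−2) = 18/27.8 ≈ 0.647.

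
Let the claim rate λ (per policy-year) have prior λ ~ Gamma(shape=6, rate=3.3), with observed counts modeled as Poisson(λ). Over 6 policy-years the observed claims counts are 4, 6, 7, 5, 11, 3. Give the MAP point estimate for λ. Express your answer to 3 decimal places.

λ̂_MAP = 4.409

Σxᵢ = 4+6+7+5+11+3 = 36, with n = 6.
Posterior ∝ λ^5e^(−3.3λ) · λ^36e^(−6λ) = λ^41e^(−9.3λ), i.e. Gamma(shape=42, rate=9.3).
The mode of a Gamma(a, b) with a ≥ 1 (shape–rate) is (a−1)/b = 41/9.3 ≈ 4.409.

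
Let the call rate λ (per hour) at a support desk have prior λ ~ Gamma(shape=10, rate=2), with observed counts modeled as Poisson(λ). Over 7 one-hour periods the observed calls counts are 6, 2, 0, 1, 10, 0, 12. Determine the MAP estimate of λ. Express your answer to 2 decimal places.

Σxᵢ = 6+2+0+1+10+0+12 = 31, with n = 7.
Posterior ∝ λ^9e^(−2λ) · λ^31e^(−7λ) = λ^40e^(−9λ), i.e. Gamma(shape=41, rate=9).
The mode of a Gamma(a, b) with a ≥ 1 (shape–rate) is (a−1)/b = 40/9 ≈ 4.44.

λ̂_MAP = 4.44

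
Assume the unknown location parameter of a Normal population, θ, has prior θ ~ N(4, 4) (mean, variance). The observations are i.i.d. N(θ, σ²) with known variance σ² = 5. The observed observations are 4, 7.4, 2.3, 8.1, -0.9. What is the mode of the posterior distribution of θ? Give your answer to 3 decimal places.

θ̂_MAP = 4.144

n = 5; x̄ = (4 + 7.4 + 2.3 + 8.1 + (-0.9))/5 = 20.9/5 = 4.18.
For a Normal prior and Normal likelihood with known variance, the posterior is Normal; its mode equals its mean, the precision-weighted average.
Prior precision 1/σ₀² = 1/4 = 0.25; data precision n/σ² = 5/5 = 1.
θ̂ = (0.25·4 + 1·4.18) / (0.25 + 1) = 5.18/1.25 = 4.144.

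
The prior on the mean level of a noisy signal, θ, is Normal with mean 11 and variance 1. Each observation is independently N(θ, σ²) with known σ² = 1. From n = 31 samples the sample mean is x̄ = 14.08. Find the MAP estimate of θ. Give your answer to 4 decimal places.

θ̂_MAP = 13.9838

n = 31, x̄ = 14.08.
For a Normal prior and Normal likelihood with known variance, the posterior is Normal; its mode equals its mean, the precision-weighted average.
Prior precision 1/σ₀² = 1/1 = 1; data precision n/σ² = 31/1 = 31.
θ̂ = (1·11 + 31·14.08) / (1 + 31) = 447.48/32 = 13.98375 ≈ 13.9838.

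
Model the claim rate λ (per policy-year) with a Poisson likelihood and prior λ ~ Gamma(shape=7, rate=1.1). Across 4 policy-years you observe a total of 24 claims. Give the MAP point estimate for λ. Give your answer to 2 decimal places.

Σxᵢ = 24, n = 4.
Posterior ∝ λ^6e^(−1.1λ) · λ^24e^(−4λ) = λ^30e^(−5.1λ), i.e. Gamma(shape=31, rate=5.1).
The mode of a Gamma(a, b) with a ≥ 1 (shape–rate) is (a−1)/b = 30/5.1 ≈ 5.88.

λ̂_MAP = 5.88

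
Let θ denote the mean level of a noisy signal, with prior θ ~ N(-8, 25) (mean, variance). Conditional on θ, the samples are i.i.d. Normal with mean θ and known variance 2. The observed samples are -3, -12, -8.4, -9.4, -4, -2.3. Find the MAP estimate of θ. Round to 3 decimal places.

θ̂_MAP = -6.536

n = 6; x̄ = ((-3) + (-12) + (-8.4) + (-9.4) + (-4) + (-2.3))/6 = -39.1/6 = -391/60 ≈ -6.5167.
For a Normal prior and Normal likelihood with known variance, the posterior is Normal; its mode equals its mean, the precision-weighted average.
Prior precision 1/σ₀² = 1/25 = 0.04; data precision n/σ² = 6/2 = 3.
θ̂ = (0.04·(-8) + 3·(-391/60)) / (0.04 + 3) = (-19.87)/3.04 = -1987/304 ≈ -6.536.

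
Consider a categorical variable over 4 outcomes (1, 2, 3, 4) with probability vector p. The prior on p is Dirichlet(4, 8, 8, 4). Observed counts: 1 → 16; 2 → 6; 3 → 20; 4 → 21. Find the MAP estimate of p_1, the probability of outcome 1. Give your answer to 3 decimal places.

The posterior is Dirichlet(αᵢ + nᵢ) = Dirichlet(20, 14, 28, 25).
For a Dirichlet(a₁,…,a_K) with all aᵢ > 1, the mode has j-th component (aⱼ − 1)/(Σaᵢ − K).
Here Σaᵢ = 87 and K = 4, so p_1 = (20 − 1)/(87 − 4) = 19/83 ≈ 0.229.

MAP estimate: 0.229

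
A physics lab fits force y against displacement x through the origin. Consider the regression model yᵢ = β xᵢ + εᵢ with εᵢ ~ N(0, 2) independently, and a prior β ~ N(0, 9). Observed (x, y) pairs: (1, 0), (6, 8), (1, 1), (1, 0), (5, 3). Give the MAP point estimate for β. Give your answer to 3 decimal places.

log p(β | y) = −Σ(yᵢ − βxᵢ)²/(2·2) − β²/(2·9) + const.
Setting the derivative to zero: Σxᵢ(yᵢ − βxᵢ)/2 − β/9 = 0, so β = Σxᵢyᵢ / (Σxᵢ² + σ²/τ²).
Σxᵢyᵢ = 1·0 + 6·8 + 1·1 + 1·0 + 5·3 = 64; Σxᵢ² = 64; σ²/τ² = 2/9.
β̂_MAP = 64 / (64 + 2/9) = 64/(578/9) = 288/289 ≈ 0.997.

β̂_MAP = 0.997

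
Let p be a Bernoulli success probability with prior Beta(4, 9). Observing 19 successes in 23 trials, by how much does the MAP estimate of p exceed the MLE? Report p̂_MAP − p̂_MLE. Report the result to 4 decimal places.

Posterior is Beta(23, 13); MAP = (23−1)/(36−2) = 22/34 ≈ 0.64706.
MLE ignores the prior: p̂_MLE = k/n = 19/23 ≈ 0.82609.
Difference = 22/34 − 19/23 = -70/391 ≈ -0.1790.

MAP − MLE = -0.1790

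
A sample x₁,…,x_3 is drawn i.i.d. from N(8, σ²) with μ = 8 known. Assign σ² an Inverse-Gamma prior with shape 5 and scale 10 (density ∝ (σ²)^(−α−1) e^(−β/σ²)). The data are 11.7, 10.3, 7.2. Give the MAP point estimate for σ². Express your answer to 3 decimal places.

Sum of squared deviations about the known mean: SS = (11.7−8)² + (10.3−8)² + (7.2−8)² = 19.62.
The Normal likelihood contributes (σ²)^(−n/2) exp(−SS/(2σ²)), so the posterior is Inverse-Gamma(α + n/2, β + SS/2) = Inverse-Gamma(6.5, 19.81).
The mode of Inverse-Gamma(a, b) is b/(a+1) = 19.81/7.5 ≈ 2.641.

σ̂²_MAP = 2.641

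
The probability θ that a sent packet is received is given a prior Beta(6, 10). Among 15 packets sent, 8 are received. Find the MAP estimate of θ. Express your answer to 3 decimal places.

θ̂_MAP = 0.448

Prior: Beta(6, 10).
Data: 8 successes in 15 trials. The binomial likelihood contributes θ^8(1−θ)^7, so the posterior is Beta(6+8, 10+7) = Beta(14, 17).
For Beta(a, b) with a, b > 1 the mode is (a−1)/(a+b−2) = 13/29 ≈ 0.448.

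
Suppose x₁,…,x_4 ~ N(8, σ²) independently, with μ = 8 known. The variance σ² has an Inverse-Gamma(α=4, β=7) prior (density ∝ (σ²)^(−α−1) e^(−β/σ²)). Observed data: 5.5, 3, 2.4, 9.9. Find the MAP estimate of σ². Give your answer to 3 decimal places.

σ̂²_MAP = 5.730

Sum of squared deviations about the known mean: SS = (5.5−8)² + (3−8)² + (2.4−8)² + (9.9−8)² = 66.22.
The Normal likelihood contributes (σ²)^(−n/2) exp(−SS/(2σ²)), so the posterior is Inverse-Gamma(α + n/2, β + SS/2) = Inverse-Gamma(6, 40.11).
The mode of Inverse-Gamma(a, b) is b/(a+1) = 40.11/7 ≈ 5.730.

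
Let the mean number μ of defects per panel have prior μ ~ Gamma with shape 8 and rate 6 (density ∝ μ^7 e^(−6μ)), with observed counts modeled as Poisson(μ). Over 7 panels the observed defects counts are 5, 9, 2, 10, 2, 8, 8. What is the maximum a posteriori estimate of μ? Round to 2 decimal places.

μ̂_MAP = 3.92

Σxᵢ = 5+9+2+10+2+8+8 = 44, with n = 7.
Posterior ∝ μ^7e^(−6μ) · μ^44e^(−7μ) = μ^51e^(−13μ), i.e. Gamma(shape=52, rate=13).
The mode of a Gamma(a, b) with a ≥ 1 (shape–rate) is (a−1)/b = 51/13 ≈ 3.92.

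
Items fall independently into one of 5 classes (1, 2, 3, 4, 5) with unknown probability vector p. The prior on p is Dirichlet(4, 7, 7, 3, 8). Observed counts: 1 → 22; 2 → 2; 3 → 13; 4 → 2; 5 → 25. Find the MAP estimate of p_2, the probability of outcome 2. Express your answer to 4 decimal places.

MAP estimate: 0.0909

The posterior is Dirichlet(αᵢ + nᵢ) = Dirichlet(26, 9, 20, 5, 33).
For a Dirichlet(a₁,…,a_K) with all aᵢ > 1, the mode has j-th component (aⱼ − 1)/(Σaᵢ − K).
Here Σaᵢ = 93 and K = 5, so p_2 = (9 − 1)/(93 − 5) = 8/88 ≈ 0.0909.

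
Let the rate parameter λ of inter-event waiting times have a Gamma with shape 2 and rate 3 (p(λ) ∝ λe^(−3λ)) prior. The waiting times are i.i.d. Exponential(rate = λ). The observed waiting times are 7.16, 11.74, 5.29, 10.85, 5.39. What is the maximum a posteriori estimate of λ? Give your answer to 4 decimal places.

λ̂_MAP = 0.1382

The Exponential(rate=λ) likelihood is ∝ λ^n e^(−λΣtᵢ). Here n = 5 and Σtᵢ = 7.16 + 11.74 + 5.29 + 10.85 + 5.39 = 40.43.
Posterior ∝ λe^(−3λ) · λ^5e^(−40.43λ) = λ^6e^(−43.43λ), i.e. Gamma(7, 43.43).
Mode = (a−1)/b = 6/43.43 ≈ 0.1382.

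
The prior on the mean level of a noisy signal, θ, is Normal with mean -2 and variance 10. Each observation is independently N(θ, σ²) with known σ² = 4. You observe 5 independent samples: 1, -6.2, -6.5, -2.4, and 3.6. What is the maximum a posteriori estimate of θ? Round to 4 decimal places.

n = 5; x̄ = (1 + (-6.2) + (-6.5) + (-2.4) + 3.6)/5 = -10.5/5 = -2.1.
For a Normal prior and Normal likelihood with known variance, the posterior is Normal; its mode equals its mean, the precision-weighted average.
Prior precision 1/σ₀² = 1/10 = 0.1; data precision n/σ² = 5/4 = 1.25.
θ̂ = (0.1·(-2) + 1.25·(-2.1)) / (0.1 + 1.25) = (-2.825)/1.35 = -113/54 ≈ -2.0926.

θ̂_MAP = -2.0926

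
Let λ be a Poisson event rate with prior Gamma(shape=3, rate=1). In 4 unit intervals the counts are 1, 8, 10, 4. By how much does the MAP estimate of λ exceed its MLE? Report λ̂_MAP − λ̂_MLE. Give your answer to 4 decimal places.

Σxᵢ = 23. Posterior is Gamma(26, 5); MAP = (26−1)/5 = 25/5 ≈ 5.00000.
MLE = x̄ = 23/4 ≈ 5.75000.
Difference = 25/5 − 23/4 = -3/4 ≈ -0.7500.

MAP − MLE = -0.7500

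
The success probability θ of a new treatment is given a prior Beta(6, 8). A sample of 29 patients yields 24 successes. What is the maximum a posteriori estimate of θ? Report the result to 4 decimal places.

θ̂_MAP = 0.7073

Prior: Beta(6, 8).
Data: 24 successes in 29 trials. The binomial likelihood contributes θ^24(1−θ)^5, so the posterior is Beta(6+24, 8+5) = Beta(30, 13).
For Beta(a, b) with a, b > 1 the mode is (a−1)/(a+b−2) = 29/41 ≈ 0.7073.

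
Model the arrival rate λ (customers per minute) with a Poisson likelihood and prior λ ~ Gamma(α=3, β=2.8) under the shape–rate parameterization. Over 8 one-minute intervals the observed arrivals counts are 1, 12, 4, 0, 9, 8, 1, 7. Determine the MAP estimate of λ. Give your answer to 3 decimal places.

Σxᵢ = 1+12+4+0+9+8+1+7 = 42, with n = 8.
Posterior ∝ λ^2e^(−2.8λ) · λ^42e^(−8λ) = λ^44e^(−10.8λ), i.e. Gamma(shape=45, rate=10.8).
The mode of a Gamma(a, b) with a ≥ 1 (shape–rate) is (a−1)/b = 44/10.8 ≈ 4.074.

λ̂_MAP = 4.074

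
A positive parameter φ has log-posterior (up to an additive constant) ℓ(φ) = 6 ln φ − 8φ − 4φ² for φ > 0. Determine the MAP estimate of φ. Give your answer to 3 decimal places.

φ̂_MAP = 0.500

ℓ'(φ) = 6/φ − 8 − 8φ. Setting this to zero and multiplying by φ: 8φ² + 8φ − 6 = 0.
φ = (−8 + √(8² + 4·8·6)) / (2·8) = (−8 + √256) / 16 = (−8 + 16)/16 = 1/2.
ℓ''(φ) = −6/φ² − 8 < 0, confirming a maximum.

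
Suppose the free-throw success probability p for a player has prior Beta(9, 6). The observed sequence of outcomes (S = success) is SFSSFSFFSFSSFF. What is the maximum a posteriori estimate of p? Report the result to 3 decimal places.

p̂_MAP = 0.556

Prior: Beta(9, 6).
Data: 7 successes in 14 trials (from the sequence). The binomial likelihood contributes p^7(1−p)^7, so the posterior is Beta(9+7, 6+7) = Beta(16, 13).
For Beta(a, b) with a, b > 1 the mode is (a−1)/(a+b−2) = 15/27 ≈ 0.556.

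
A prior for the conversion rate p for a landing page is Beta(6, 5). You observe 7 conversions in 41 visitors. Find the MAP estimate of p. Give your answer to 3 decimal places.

Prior: Beta(6, 5).
Data: 7 successes in 41 trials. The binomial likelihood contributes p^7(1−p)^34, so the posterior is Beta(6+7, 5+34) = Beta(13, 39).
For Beta(a, b) with a, b > 1 the mode is (a−1)/(a+b−2) = 12/50 ≈ 0.240.

p̂_MAP = 0.240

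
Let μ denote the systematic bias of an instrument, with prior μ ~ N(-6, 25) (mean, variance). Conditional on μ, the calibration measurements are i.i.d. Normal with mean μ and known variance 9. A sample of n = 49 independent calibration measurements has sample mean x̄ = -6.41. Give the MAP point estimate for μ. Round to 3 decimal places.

μ̂_MAP = -6.407

n = 49, x̄ = -6.41.
For a Normal prior and Normal likelihood with known variance, the posterior is Normal; its mode equals its mean, the precision-weighted average.
Prior precision 1/σ₀² = 1/25 = 0.04; data precision n/σ² = 49/9.
μ̂ = (0.04·(-6) + (49/9)·(-6.41)) / (0.04 + 49/9) = (-1265/36)/(1234/225) = -31625/4936 ≈ -6.407.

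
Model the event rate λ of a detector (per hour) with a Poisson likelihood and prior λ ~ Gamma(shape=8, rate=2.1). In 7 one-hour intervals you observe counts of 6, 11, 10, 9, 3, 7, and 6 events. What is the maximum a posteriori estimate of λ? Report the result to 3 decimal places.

Σxᵢ = 6+11+10+9+3+7+6 = 52, with n = 7.
Posterior ∝ λ^7e^(−2.1λ) · λ^52e^(−7λ) = λ^59e^(−9.1λ), i.e. Gamma(shape=60, rate=9.1).
The mode of a Gamma(a, b) with a ≥ 1 (shape–rate) is (a−1)/b = 59/9.1 ≈ 6.484.

λ̂_MAP = 6.484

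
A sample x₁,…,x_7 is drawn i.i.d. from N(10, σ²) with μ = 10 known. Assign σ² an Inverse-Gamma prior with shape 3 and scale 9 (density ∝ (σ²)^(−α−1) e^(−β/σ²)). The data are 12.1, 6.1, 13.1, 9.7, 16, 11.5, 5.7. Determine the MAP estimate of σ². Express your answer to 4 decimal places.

Sum of squared deviations about the known mean: SS = (12.1−10)² + (6.1−10)² + (13.1−10)² + (9.7−10)² + (16−10)² + (11.5−10)² + (5.7−10)² = 86.06.
The Normal likelihood contributes (σ²)^(−n/2) exp(−SS/(2σ²)), so the posterior is Inverse-Gamma(α + n/2, β + SS/2) = Inverse-Gamma(6.5, 52.03).
The mode of Inverse-Gamma(a, b) is b/(a+1) = 52.03/7.5 ≈ 6.9373.

σ̂²_MAP = 6.9373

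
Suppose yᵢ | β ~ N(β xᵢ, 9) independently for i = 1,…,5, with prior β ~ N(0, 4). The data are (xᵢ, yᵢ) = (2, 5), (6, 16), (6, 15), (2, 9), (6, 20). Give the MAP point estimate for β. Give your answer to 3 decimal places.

β̂_MAP = 2.825

log p(β | y) = −Σ(yᵢ − βxᵢ)²/(2·9) − β²/(2·4) + const.
Setting the derivative to zero: Σxᵢ(yᵢ − βxᵢ)/9 − β/4 = 0, so β = Σxᵢyᵢ / (Σxᵢ² + σ²/τ²).
Σxᵢyᵢ = 2·5 + 6·16 + 6·15 + 2·9 + 6·20 = 334; Σxᵢ² = 116; σ²/τ² = 2.25.
β̂_MAP = 334 / (116 + 2.25) = 334/118.25 ≈ 2.825.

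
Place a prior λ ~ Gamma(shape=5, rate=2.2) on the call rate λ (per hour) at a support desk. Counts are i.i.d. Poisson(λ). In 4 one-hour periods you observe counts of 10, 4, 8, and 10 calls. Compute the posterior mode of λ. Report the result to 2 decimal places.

Σxᵢ = 10+4+8+10 = 32, with n = 4.
Posterior ∝ λ^4e^(−2.2λ) · λ^32e^(−4λ) = λ^36e^(−6.2λ), i.e. Gamma(shape=37, rate=6.2).
The mode of a Gamma(a, b) with a ≥ 1 (shape–rate) is (a−1)/b = 36/6.2 ≈ 5.81.

λ̂_MAP = 5.81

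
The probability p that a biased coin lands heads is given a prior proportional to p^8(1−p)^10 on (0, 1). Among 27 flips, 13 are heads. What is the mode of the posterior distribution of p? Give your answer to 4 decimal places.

p̂_MAP = 0.4667

The prior density ∝ p^8(1−p)^10 is the kernel of Beta(9, 11).
Data: 13 successes in 27 trials. The binomial likelihood contributes p^13(1−p)^14, so the posterior is Beta(9+13, 11+14) = Beta(22, 25).
For Beta(a, b) with a, b > 1 the mode is (a−1)/(a+b−2) = 21/45 ≈ 0.4667.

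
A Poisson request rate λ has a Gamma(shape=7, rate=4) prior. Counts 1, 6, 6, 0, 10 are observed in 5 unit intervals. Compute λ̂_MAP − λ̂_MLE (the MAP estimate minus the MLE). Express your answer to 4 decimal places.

MAP − MLE = -1.3778

Σxᵢ = 23. Posterior is Gamma(30, 9); MAP = (30−1)/9 = 29/9 ≈ 3.22222.
MLE = x̄ = 23/5 ≈ 4.60000.
Difference = 29/9 − 23/5 = -62/45 ≈ -1.3778.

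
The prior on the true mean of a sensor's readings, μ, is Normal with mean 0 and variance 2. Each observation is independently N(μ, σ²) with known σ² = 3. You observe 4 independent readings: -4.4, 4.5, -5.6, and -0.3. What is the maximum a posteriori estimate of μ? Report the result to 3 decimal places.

μ̂_MAP = -1.055

n = 4; x̄ = ((-4.4) + 4.5 + (-5.6) + (-0.3))/4 = -5.8/4 = -1.45.
For a Normal prior and Normal likelihood with known variance, the posterior is Normal; its mode equals its mean, the precision-weighted average.
Prior precision 1/σ₀² = 1/2 = 0.5; data precision n/σ² = 4/3.
μ̂ = (0.5·0 + (4/3)·(-1.45)) / (0.5 + 4/3) = (-29/15)/(11/6) = -58/55 ≈ -1.055.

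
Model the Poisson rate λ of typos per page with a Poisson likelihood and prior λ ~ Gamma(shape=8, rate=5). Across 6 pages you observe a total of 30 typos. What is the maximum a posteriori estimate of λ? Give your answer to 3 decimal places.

Σxᵢ = 30, n = 6.
Posterior ∝ λ^7e^(−5λ) · λ^30e^(−6λ) = λ^37e^(−11λ), i.e. Gamma(shape=38, rate=11).
The mode of a Gamma(a, b) with a ≥ 1 (shape–rate) is (a−1)/b = 37/11 ≈ 3.364.

λ̂_MAP = 3.364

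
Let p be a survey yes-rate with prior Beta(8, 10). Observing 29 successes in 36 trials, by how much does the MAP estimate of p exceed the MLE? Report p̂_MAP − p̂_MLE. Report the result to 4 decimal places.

MAP − MLE = -0.1132

Posterior is Beta(37, 17); MAP = (37−1)/(54−2) = 36/52 ≈ 0.69231.
MLE ignores the prior: p̂_MLE = k/n = 29/36 ≈ 0.80556.
Difference = 36/52 − 29/36 = -53/468 ≈ -0.1132.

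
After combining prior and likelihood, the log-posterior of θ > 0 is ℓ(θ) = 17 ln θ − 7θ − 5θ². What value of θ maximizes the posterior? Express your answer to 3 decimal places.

θ̂_MAP = 1.000

ℓ'(θ) = 17/θ − 7 − 10θ. Setting this to zero and multiplying by θ: 10θ² + 7θ − 17 = 0.
θ = (−7 + √(7² + 4·10·17)) / (2·10) = (−7 + √729) / 20 = (−7 + 27)/20 = 1.
ℓ''(θ) = −17/θ² − 10 < 0, confirming a maximum.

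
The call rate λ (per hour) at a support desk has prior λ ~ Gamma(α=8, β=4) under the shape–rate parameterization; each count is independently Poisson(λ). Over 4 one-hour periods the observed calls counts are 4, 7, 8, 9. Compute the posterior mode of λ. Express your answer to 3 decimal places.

Σxᵢ = 4+7+8+9 = 28, with n = 4.
Posterior ∝ λ^7e^(−4λ) · λ^28e^(−4λ) = λ^35e^(−8λ), i.e. Gamma(shape=36, rate=8).
The mode of a Gamma(a, b) with a ≥ 1 (shape–rate) is (a−1)/b = 35/8 ≈ 4.375.

λ̂_MAP = 4.375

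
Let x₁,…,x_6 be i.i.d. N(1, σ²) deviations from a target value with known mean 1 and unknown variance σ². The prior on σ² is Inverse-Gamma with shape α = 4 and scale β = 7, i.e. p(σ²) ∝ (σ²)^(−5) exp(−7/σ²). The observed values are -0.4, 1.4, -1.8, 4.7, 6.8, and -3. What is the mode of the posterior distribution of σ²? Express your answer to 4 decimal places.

Sum of squared deviations about the known mean: SS = (-0.4−1)² + (1.4−1)² + (-1.8−1)² + (4.7−1)² + (6.8−1)² + (-3−1)² = 73.29.
The Normal likelihood contributes (σ²)^(−n/2) exp(−SS/(2σ²)), so the posterior is Inverse-Gamma(α + n/2, β + SS/2) = Inverse-Gamma(7, 43.645).
The mode of Inverse-Gamma(a, b) is b/(a+1) = 43.645/8 ≈ 5.4556.

σ̂²_MAP = 5.4556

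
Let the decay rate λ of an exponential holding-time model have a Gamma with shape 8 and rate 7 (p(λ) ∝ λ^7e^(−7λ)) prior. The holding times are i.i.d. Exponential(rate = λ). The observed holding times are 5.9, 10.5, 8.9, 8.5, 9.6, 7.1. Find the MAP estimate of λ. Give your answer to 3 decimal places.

λ̂_MAP = 0.226

The Exponential(rate=λ) likelihood is ∝ λ^n e^(−λΣtᵢ). Here n = 6 and Σtᵢ = 5.9 + 10.5 + 8.9 + 8.5 + 9.6 + 7.1 = 50.5.
Posterior ∝ λ^7e^(−7λ) · λ^6e^(−50.5λ) = λ^13e^(−57.5λ), i.e. Gamma(14, 57.5).
Mode = (a−1)/b = 13/57.5 ≈ 0.226.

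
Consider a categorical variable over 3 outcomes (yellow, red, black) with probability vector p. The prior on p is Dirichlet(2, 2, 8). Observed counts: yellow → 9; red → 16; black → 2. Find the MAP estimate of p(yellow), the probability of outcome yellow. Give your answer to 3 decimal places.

The posterior is Dirichlet(αᵢ + nᵢ) = Dirichlet(11, 18, 10).
For a Dirichlet(a₁,…,a_K) with all aᵢ > 1, the mode has j-th component (aⱼ − 1)/(Σaᵢ − K).
Here Σaᵢ = 39 and K = 3, so p(yellow) = (11 − 1)/(39 − 3) = 10/36 ≈ 0.278.

MAP estimate of p(yellow) = 0.278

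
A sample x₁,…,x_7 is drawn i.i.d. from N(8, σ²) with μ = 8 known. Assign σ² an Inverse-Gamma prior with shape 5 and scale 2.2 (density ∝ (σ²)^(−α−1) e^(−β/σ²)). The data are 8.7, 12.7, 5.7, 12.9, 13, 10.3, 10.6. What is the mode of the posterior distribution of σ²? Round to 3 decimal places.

Sum of squared deviations about the known mean: SS = (8.7−8)² + (12.7−8)² + (5.7−8)² + (12.9−8)² + (13−8)² + (10.3−8)² + (10.6−8)² = 88.93.
The Normal likelihood contributes (σ²)^(−n/2) exp(−SS/(2σ²)), so the posterior is Inverse-Gamma(α + n/2, β + SS/2) = Inverse-Gamma(8.5, 46.665).
The mode of Inverse-Gamma(a, b) is b/(a+1) = 46.665/9.5 ≈ 4.912.

σ̂²_MAP = 4.912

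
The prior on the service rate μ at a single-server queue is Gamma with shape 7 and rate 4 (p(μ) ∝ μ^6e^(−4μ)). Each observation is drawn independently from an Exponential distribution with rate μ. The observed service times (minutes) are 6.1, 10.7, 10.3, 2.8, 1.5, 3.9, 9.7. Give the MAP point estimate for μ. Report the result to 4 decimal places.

μ̂_MAP = 0.2653

The Exponential(rate=μ) likelihood is ∝ μ^n e^(−μΣtᵢ). Here n = 7 and Σtᵢ = 6.1 + 10.7 + 10.3 + 2.8 + 1.5 + 3.9 + 9.7 = 45.
Posterior ∝ μ^6e^(−4μ) · μ^7e^(−45μ) = μ^13e^(−49μ), i.e. Gamma(14, 49).
Mode = (a−1)/b = 13/49 ≈ 0.2653.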